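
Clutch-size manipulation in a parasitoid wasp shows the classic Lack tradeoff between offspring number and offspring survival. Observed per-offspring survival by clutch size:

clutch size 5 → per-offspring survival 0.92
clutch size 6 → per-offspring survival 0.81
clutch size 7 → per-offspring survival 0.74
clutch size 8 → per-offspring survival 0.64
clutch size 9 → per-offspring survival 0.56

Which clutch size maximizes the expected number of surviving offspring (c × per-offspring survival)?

7

Expected surviving offspring = c × s(c):
  c=5: 5 × 0.92 = 4.600
  c=6: 6 × 0.81 = 4.860
  c=7: 7 × 0.74 = 5.180
  c=8: 8 × 0.64 = 5.120
  c=9: 9 × 0.56 = 5.040
Maximum at c = 7 (5.180 surviving offspring).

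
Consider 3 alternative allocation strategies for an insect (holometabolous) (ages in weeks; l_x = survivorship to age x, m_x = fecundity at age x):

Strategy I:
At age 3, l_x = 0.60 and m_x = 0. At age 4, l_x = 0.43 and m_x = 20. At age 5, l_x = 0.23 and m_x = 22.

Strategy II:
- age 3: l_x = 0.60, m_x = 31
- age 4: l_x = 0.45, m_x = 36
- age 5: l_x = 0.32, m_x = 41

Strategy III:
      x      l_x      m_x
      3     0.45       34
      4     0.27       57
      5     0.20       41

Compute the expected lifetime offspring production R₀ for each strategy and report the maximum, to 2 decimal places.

Strategy I: R₀ = 0.60×0 + 0.43×20 + 0.23×22 = 13.6600
Strategy II: R₀ = 0.60×31 + 0.45×36 + 0.32×41 = 47.9200
Strategy III: R₀ = 0.45×34 + 0.27×57 + 0.20×41 = 38.8900
Highest R₀: strategy II with 47.9200.

47.92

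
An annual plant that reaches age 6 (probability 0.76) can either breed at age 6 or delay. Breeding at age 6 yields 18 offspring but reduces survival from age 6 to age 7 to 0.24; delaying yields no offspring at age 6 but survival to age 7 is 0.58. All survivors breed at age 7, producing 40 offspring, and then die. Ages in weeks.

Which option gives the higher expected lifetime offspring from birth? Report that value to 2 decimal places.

breed at age 6: R₀ = 0.76 × (18 + 0.24 × 40) = 0.76 × 27.6000 = 20.9760
delay to age 7: R₀ = 0.76 × (0.58 × 40) = 0.76 × 23.2000 = 17.6320
Higher: breed at age 6 (20.9760).

20.98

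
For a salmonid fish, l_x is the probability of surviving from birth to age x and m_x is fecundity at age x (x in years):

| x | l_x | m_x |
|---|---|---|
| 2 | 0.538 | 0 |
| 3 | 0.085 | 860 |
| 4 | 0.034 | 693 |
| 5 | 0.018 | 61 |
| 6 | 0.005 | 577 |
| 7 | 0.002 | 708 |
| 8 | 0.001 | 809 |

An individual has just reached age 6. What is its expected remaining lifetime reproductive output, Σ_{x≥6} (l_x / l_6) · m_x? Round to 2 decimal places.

1022.00

l_6 = 0.005. Conditional survival from age 6 to x is l_x / l_6.
  x=6: (0.005/0.005) × 577 = 577.0000
  x=7: (0.002/0.005) × 708 = 283.2000
  x=8: (0.001/0.005) × 809 = 161.8000
Sum = 577.0000 + 283.2000 + 161.8000 = 1022.0000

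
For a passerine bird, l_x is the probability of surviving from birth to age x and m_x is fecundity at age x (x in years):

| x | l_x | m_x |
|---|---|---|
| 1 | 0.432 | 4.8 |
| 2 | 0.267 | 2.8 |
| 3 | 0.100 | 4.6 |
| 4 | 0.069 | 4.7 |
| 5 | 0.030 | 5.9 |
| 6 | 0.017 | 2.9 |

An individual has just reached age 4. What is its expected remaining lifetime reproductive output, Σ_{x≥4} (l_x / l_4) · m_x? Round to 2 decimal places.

l_4 = 0.069. Conditional survival from age 4 to x is l_x / l_4.
  x=4: (0.069/0.069) × 4.7 = 4.7000
  x=5: (0.030/0.069) × 5.9 = 2.5652
  x=6: (0.017/0.069) × 2.9 = 0.7145
Sum = 4.7000 + 2.5652 + 0.7145 = 7.9797

7.98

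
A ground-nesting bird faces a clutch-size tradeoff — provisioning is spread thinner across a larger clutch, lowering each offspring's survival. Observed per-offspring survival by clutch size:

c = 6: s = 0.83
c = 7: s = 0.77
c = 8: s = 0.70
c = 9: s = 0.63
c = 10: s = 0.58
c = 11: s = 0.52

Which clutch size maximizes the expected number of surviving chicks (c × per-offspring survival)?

10

Expected surviving chicks = c × s(c):
  c=6: 6 × 0.83 = 4.980
  c=7: 7 × 0.77 = 5.390
  c=8: 8 × 0.70 = 5.600
  c=9: 9 × 0.63 = 5.670
  c=10: 10 × 0.58 = 5.800
  c=11: 11 × 0.52 = 5.720
Maximum at c = 10 (5.800 surviving chicks).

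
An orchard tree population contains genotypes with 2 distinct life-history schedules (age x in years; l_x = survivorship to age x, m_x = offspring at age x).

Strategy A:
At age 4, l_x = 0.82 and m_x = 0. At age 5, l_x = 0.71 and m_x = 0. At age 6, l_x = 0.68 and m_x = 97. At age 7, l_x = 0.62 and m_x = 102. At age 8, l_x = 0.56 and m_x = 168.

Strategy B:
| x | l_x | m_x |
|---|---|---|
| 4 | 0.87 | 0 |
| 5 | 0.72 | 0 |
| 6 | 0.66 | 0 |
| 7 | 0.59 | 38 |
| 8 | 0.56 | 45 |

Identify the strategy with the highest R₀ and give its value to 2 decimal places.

223.28

Strategy A: R₀ = 0.82×0 + 0.71×0 + 0.68×97 + 0.62×102 + 0.56×168 = 223.2800
Strategy B: R₀ = 0.87×0 + 0.72×0 + 0.66×0 + 0.59×38 + 0.56×45 = 47.6200
Highest R₀: strategy A with 223.2800.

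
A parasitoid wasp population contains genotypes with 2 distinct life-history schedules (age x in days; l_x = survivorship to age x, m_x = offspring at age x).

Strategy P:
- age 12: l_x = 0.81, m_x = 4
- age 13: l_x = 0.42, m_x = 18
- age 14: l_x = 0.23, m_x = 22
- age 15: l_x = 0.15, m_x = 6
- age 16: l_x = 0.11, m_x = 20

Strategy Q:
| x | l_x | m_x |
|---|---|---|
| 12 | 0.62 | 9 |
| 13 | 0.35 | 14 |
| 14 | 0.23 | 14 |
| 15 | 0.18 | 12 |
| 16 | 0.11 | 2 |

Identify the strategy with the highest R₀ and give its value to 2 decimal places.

18.96

Strategy P: R₀ = 0.81×4 + 0.42×18 + 0.23×22 + 0.15×6 + 0.11×20 = 18.9600
Strategy Q: R₀ = 0.62×9 + 0.35×14 + 0.23×14 + 0.18×12 + 0.11×2 = 16.0800
Highest R₀: strategy P with 18.9600.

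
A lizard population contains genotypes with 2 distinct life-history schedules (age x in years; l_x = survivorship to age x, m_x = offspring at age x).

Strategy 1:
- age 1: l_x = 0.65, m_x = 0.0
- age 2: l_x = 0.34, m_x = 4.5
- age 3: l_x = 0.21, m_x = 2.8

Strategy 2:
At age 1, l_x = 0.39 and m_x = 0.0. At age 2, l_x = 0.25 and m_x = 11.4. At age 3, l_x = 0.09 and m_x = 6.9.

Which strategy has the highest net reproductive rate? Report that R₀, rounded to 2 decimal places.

Strategy 1: R₀ = 0.65×0.0 + 0.34×4.5 + 0.21×2.8 = 2.1180
Strategy 2: R₀ = 0.39×0.0 + 0.25×11.4 + 0.09×6.9 = 3.4710
Highest R₀: strategy 2 with 3.4710.

3.47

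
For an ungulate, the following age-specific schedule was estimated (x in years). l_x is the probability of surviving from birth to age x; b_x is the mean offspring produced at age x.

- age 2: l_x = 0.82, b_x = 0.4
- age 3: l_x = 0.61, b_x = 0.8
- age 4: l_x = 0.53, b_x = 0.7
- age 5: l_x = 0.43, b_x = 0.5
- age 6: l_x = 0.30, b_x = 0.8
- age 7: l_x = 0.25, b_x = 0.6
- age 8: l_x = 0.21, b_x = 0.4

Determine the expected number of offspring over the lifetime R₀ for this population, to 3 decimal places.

R₀ = Σ l_x b_x:
  age 2: 0.82 × 0.4 = 0.3280
  age 3: 0.61 × 0.8 = 0.4880
  age 4: 0.53 × 0.7 = 0.3710
  age 5: 0.43 × 0.5 = 0.2150
  age 6: 0.30 × 0.8 = 0.2400
  age 7: 0.25 × 0.6 = 0.1500
  age 8: 0.21 × 0.4 = 0.0840
R₀ = 0.3280 + 0.4880 + 0.3710 + 0.2150 + 0.2400 + 0.1500 + 0.0840 = 1.8760

1.876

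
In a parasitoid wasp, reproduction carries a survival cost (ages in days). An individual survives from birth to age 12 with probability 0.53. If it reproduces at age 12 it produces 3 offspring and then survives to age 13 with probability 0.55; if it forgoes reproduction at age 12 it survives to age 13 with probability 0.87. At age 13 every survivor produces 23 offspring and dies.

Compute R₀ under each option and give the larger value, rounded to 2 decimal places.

breed at age 12: R₀ = 0.53 × (3 + 0.55 × 23) = 0.53 × 15.6500 = 8.2945
delay to age 13: R₀ = 0.53 × (0.87 × 23) = 0.53 × 20.0100 = 10.6053
Higher: delay to age 13 (10.6053).

10.61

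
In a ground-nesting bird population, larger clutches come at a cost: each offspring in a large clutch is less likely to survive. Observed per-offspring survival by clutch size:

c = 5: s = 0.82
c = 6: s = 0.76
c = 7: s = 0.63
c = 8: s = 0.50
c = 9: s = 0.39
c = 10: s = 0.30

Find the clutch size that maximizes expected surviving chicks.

6

Expected surviving chicks = c × s(c):
  c=5: 5 × 0.82 = 4.100
  c=6: 6 × 0.76 = 4.560
  c=7: 7 × 0.63 = 4.410
  c=8: 8 × 0.50 = 4.000
  c=9: 9 × 0.39 = 3.510
  c=10: 10 × 0.30 = 3.000
Maximum at c = 6 (4.560 surviving chicks).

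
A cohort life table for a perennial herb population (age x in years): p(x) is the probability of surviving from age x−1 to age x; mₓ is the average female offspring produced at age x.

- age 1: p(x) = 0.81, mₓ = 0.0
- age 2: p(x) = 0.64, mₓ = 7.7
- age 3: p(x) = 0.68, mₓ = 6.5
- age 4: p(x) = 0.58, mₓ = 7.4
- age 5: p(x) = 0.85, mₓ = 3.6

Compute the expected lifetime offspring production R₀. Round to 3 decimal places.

Survivorship from birth: l_x = p_1·p_2·…·p_x.
  l_1 = 0.81000
  l_2 = 0.51840
  l_3 = 0.35251
  l_4 = 0.20446
  l_5 = 0.17379
R₀ = Σ l_x mₓ:
  age 1: 0.81000 × 0.0 = 0.0000
  age 2: 0.51840 × 7.7 = 3.9917
  age 3: 0.35251 × 6.5 = 2.2913
  age 4: 0.20446 × 7.4 = 1.5130
  age 5: 0.17379 × 3.6 = 0.6256
R₀ = 0.0000 + 3.9917 + 2.2913 + 1.5130 + 0.6256 = 8.4216

8.422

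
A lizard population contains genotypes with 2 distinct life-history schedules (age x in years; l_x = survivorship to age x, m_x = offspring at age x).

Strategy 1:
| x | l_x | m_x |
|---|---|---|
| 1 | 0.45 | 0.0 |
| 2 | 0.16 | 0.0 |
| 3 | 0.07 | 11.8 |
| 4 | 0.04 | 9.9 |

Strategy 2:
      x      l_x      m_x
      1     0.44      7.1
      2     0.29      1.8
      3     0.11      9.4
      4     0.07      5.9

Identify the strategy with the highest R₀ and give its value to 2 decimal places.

Strategy 1: R₀ = 0.45×0.0 + 0.16×0.0 + 0.07×11.8 + 0.04×9.9 = 1.2220
Strategy 2: R₀ = 0.44×7.1 + 0.29×1.8 + 0.11×9.4 + 0.07×5.9 = 5.0930
Highest R₀: strategy 2 with 5.0930.

5.09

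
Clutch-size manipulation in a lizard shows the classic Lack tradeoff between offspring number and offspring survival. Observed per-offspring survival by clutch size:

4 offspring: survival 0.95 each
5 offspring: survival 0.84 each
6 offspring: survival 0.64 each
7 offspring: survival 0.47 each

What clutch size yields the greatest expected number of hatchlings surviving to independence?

5

Expected hatchlings surviving to independence = c × s(c):
  c=4: 4 × 0.95 = 3.800
  c=5: 5 × 0.84 = 4.200
  c=6: 6 × 0.64 = 3.840
  c=7: 7 × 0.47 = 3.290
Maximum at c = 5 (4.200 hatchlings surviving to independence).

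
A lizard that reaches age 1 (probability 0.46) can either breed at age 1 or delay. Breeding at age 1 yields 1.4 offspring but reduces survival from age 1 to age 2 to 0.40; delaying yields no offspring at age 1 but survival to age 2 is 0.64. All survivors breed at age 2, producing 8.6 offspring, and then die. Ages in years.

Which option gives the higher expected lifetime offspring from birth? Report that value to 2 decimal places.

2.53

breed at age 1: R₀ = 0.46 × (1.4 + 0.40 × 8.6) = 0.46 × 4.8400 = 2.2264
delay to age 2: R₀ = 0.46 × (0.64 × 8.6) = 0.46 × 5.5040 = 2.5318
Higher: delay to age 2 (2.5318).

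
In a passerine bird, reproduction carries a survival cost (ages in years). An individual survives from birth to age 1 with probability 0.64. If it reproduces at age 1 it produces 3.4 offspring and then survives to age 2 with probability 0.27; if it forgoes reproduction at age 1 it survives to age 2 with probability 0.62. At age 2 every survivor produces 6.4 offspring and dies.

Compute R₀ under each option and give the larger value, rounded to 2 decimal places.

breed at age 1: R₀ = 0.64 × (3.4 + 0.27 × 6.4) = 0.64 × 5.1280 = 3.2819
delay to age 2: R₀ = 0.64 × (0.62 × 6.4) = 0.64 × 3.9680 = 2.5395
Higher: breed at age 1 (3.2819).

3.28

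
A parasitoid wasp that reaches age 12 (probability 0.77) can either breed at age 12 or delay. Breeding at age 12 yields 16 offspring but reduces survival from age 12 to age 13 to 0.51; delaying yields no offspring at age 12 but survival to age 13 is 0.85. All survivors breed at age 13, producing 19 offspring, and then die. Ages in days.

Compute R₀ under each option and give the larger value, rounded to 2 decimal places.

19.78

breed at age 12: R₀ = 0.77 × (16 + 0.51 × 19) = 0.77 × 25.6900 = 19.7813
delay to age 13: R₀ = 0.77 × (0.85 × 19) = 0.77 × 16.1500 = 12.4355
Higher: breed at age 12 (19.7813).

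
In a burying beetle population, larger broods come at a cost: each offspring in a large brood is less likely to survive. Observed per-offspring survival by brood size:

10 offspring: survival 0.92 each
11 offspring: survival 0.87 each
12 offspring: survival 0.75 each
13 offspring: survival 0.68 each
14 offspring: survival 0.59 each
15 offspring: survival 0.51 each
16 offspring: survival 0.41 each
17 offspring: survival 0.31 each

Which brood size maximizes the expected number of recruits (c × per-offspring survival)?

11

Expected recruits = c × s(c):
  c=10: 10 × 0.92 = 9.200
  c=11: 11 × 0.87 = 9.570
  c=12: 12 × 0.75 = 9.000
  c=13: 13 × 0.68 = 8.840
  c=14: 14 × 0.59 = 8.260
  c=15: 15 × 0.51 = 7.650
  c=16: 16 × 0.41 = 6.560
  c=17: 17 × 0.31 = 5.270
Maximum at c = 11 (9.570 recruits).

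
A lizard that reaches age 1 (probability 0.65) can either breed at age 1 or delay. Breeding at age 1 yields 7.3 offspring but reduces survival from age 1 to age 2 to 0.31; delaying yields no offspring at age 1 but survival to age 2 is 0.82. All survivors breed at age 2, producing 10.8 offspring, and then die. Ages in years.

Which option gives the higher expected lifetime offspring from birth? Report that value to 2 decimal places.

6.92

breed at age 1: R₀ = 0.65 × (7.3 + 0.31 × 10.8) = 0.65 × 10.6480 = 6.9212
delay to age 2: R₀ = 0.65 × (0.82 × 10.8) = 0.65 × 8.8560 = 5.7564
Higher: breed at age 1 (6.9212).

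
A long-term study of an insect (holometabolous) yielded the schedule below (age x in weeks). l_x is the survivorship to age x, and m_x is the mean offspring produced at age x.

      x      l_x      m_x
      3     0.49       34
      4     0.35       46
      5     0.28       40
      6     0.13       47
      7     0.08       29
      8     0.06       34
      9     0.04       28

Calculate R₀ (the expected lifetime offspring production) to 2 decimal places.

R₀ = Σ l_x m_x:
  age 3: 0.49 × 34 = 16.6600
  age 4: 0.35 × 46 = 16.1000
  age 5: 0.28 × 40 = 11.2000
  age 6: 0.13 × 47 = 6.1100
  age 7: 0.08 × 29 = 2.3200
  age 8: 0.06 × 34 = 2.0400
  age 9: 0.04 × 28 = 1.1200
R₀ = 16.6600 + 16.1000 + 11.2000 + 6.1100 + 2.3200 + 2.0400 + 1.1200 = 55.5500

55.55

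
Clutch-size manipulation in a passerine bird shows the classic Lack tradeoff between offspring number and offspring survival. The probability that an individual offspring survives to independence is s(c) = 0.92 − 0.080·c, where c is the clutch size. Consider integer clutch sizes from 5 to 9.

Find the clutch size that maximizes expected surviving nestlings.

6

Expected surviving nestlings = c × s(c):
  c=5: 5 × 0.520 = 2.600
  c=6: 6 × 0.440 = 2.640
  c=7: 7 × 0.360 = 2.520
  c=8: 8 × 0.280 = 2.240
  c=9: 9 × 0.200 = 1.800
Maximum at c = 6 (2.640 surviving nestlings).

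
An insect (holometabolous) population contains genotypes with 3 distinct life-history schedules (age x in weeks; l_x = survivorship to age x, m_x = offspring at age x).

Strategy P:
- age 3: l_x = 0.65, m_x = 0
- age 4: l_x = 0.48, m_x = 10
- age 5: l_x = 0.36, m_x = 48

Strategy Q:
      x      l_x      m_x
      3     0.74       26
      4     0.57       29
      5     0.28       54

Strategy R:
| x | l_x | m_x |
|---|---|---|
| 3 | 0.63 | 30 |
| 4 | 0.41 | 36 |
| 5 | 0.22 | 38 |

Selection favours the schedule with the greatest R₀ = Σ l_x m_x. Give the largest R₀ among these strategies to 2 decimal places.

Strategy P: R₀ = 0.65×0 + 0.48×10 + 0.36×48 = 22.0800
Strategy Q: R₀ = 0.74×26 + 0.57×29 + 0.28×54 = 50.8900
Strategy R: R₀ = 0.63×30 + 0.41×36 + 0.22×38 = 42.0200
Highest R₀: strategy Q with 50.8900.

50.89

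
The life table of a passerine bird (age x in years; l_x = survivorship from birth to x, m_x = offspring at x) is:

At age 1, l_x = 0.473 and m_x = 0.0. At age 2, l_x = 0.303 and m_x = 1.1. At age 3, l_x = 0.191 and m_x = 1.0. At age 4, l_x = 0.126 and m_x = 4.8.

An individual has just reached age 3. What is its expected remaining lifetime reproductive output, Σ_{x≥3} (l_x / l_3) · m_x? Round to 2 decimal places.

l_3 = 0.191. Conditional survival from age 3 to x is l_x / l_3.
  x=3: (0.191/0.191) × 1.0 = 1.0000
  x=4: (0.126/0.191) × 4.8 = 3.1665
Sum = 1.0000 + 3.1665 = 4.1665

4.17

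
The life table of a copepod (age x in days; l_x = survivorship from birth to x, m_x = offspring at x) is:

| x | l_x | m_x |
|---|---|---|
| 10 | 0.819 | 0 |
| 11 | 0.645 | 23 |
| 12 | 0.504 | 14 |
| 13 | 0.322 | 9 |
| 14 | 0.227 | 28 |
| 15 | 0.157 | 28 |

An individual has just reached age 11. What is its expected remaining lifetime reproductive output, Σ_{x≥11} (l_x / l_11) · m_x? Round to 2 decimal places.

55.10

l_11 = 0.645. Conditional survival from age 11 to x is l_x / l_11.
  x=11: (0.645/0.645) × 23 = 23.0000
  x=12: (0.504/0.645) × 14 = 10.9395
  x=13: (0.322/0.645) × 9 = 4.4930
  x=14: (0.227/0.645) × 28 = 9.8543
  x=15: (0.157/0.645) × 28 = 6.8155
Sum = 23.0000 + 10.9395 + 4.4930 + 9.8543 + 6.8155 = 55.1023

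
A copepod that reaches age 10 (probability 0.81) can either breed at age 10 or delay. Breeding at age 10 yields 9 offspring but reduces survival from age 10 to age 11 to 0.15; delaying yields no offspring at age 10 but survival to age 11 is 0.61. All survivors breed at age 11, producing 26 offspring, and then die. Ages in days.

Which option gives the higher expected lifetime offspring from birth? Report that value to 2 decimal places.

12.85

breed at age 10: R₀ = 0.81 × (9 + 0.15 × 26) = 0.81 × 12.9000 = 10.4490
delay to age 11: R₀ = 0.81 × (0.61 × 26) = 0.81 × 15.8600 = 12.8466
Higher: delay to age 11 (12.8466).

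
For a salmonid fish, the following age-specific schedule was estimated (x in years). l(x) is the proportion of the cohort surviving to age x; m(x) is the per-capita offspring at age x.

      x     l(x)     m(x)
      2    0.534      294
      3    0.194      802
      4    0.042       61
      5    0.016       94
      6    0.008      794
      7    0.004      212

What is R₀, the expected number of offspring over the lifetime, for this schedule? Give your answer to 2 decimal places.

R₀ = Σ l(x) m(x):
  age 2: 0.534 × 294 = 156.9960
  age 3: 0.194 × 802 = 155.5880
  age 4: 0.042 × 61 = 2.5620
  age 5: 0.016 × 94 = 1.5040
  age 6: 0.008 × 794 = 6.3520
  age 7: 0.004 × 212 = 0.8480
R₀ = 156.9960 + 155.5880 + 2.5620 + 1.5040 + 6.3520 + 0.8480 = 323.8500

323.85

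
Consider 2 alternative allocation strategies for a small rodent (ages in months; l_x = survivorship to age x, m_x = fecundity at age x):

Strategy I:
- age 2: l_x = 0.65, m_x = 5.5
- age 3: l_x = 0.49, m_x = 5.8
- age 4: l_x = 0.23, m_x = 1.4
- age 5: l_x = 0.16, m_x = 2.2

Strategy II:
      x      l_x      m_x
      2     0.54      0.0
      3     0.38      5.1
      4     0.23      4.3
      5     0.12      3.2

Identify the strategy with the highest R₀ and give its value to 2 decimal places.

7.09

Strategy I: R₀ = 0.65×5.5 + 0.49×5.8 + 0.23×1.4 + 0.16×2.2 = 7.0910
Strategy II: R₀ = 0.54×0.0 + 0.38×5.1 + 0.23×4.3 + 0.12×3.2 = 3.3110
Highest R₀: strategy I with 7.0910.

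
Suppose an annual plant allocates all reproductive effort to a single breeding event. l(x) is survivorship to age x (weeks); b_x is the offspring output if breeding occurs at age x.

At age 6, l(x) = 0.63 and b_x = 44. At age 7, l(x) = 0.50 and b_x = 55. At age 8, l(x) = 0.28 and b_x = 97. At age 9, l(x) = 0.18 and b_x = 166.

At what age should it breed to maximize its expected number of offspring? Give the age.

Expected offspring if breeding at age x = l(x) × b_x:
  age 6: 0.63 × 44 = 27.720
  age 7: 0.50 × 55 = 27.500
  age 8: 0.28 × 97 = 27.160
  age 9: 0.18 × 166 = 29.880
Maximum at age 9 (29.880).

9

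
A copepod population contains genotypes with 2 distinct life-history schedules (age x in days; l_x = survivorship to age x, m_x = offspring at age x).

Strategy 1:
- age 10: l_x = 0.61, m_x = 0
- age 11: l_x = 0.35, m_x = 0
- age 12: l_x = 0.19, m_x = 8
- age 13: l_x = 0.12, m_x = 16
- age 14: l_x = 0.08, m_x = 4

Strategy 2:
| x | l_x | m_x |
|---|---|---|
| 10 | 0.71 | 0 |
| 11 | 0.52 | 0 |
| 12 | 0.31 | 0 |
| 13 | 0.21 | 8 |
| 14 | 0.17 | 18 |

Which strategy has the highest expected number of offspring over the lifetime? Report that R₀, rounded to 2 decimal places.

4.74

Strategy 1: R₀ = 0.61×0 + 0.35×0 + 0.19×8 + 0.12×16 + 0.08×4 = 3.7600
Strategy 2: R₀ = 0.71×0 + 0.52×0 + 0.31×0 + 0.21×8 + 0.17×18 = 4.7400
Highest R₀: strategy 2 with 4.7400.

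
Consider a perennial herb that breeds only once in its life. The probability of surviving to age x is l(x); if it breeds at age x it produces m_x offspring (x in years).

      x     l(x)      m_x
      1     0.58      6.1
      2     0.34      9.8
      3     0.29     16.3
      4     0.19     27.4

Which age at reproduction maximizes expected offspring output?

Expected offspring if breeding at age x = l(x) × m_x:
  age 1: 0.58 × 6.1 = 3.538
  age 2: 0.34 × 9.8 = 3.332
  age 3: 0.29 × 16.3 = 4.727
  age 4: 0.19 × 27.4 = 5.206
Maximum at age 4 (5.206).

4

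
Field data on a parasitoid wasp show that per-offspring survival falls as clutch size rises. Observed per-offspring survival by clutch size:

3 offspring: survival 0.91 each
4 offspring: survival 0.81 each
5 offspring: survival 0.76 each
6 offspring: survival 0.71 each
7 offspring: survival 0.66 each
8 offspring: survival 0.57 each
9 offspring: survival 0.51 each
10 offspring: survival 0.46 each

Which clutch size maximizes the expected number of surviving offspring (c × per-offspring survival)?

7

Expected surviving offspring = c × s(c):
  c=3: 3 × 0.91 = 2.730
  c=4: 4 × 0.81 = 3.240
  c=5: 5 × 0.76 = 3.800
  c=6: 6 × 0.71 = 4.260
  c=7: 7 × 0.66 = 4.620
  c=8: 8 × 0.57 = 4.560
  c=9: 9 × 0.51 = 4.590
  c=10: 10 × 0.46 = 4.600
Maximum at c = 7 (4.620 surviving offspring).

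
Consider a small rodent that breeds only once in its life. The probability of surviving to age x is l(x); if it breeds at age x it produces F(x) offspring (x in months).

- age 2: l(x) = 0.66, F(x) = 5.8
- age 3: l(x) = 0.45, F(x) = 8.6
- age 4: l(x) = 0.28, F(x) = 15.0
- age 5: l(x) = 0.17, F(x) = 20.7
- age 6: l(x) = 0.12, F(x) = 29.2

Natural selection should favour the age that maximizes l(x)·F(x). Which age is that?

Expected offspring if breeding at age x = l(x) × F(x):
  age 2: 0.66 × 5.8 = 3.828
  age 3: 0.45 × 8.6 = 3.870
  age 4: 0.28 × 15.0 = 4.200
  age 5: 0.17 × 20.7 = 3.519
  age 6: 0.12 × 29.2 = 3.504
Maximum at age 4 (4.200).

4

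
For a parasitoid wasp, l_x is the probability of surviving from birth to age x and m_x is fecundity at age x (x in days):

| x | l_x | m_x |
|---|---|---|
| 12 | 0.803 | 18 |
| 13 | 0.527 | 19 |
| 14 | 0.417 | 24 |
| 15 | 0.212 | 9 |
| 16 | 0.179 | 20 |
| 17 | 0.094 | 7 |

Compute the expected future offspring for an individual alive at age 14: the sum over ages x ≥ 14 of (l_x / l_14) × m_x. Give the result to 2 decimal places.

38.74

l_14 = 0.417. Conditional survival from age 14 to x is l_x / l_14.
  x=14: (0.417/0.417) × 24 = 24.0000
  x=15: (0.212/0.417) × 9 = 4.5755
  x=16: (0.179/0.417) × 20 = 8.5851
  x=17: (0.094/0.417) × 7 = 1.5779
Sum = 24.0000 + 4.5755 + 8.5851 + 1.5779 = 38.7386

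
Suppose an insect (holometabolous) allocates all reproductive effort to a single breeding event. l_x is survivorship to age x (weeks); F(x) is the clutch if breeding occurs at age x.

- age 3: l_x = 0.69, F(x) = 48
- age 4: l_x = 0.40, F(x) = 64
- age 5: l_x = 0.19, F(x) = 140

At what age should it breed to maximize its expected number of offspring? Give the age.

Expected offspring if breeding at age x = l_x × F(x):
  age 3: 0.69 × 48 = 33.120
  age 4: 0.40 × 64 = 25.600
  age 5: 0.19 × 140 = 26.600
Maximum at age 3 (33.120).

3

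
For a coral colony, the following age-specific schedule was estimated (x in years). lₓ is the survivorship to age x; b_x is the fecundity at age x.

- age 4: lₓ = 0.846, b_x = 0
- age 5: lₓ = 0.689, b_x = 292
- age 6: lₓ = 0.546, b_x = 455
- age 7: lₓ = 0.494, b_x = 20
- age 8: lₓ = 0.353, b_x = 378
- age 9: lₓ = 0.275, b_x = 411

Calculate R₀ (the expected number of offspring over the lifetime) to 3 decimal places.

R₀ = Σ lₓ b_x:
  age 4: 0.846 × 0 = 0.0000
  age 5: 0.689 × 292 = 201.1880
  age 6: 0.546 × 455 = 248.4300
  age 7: 0.494 × 20 = 9.8800
  age 8: 0.353 × 378 = 133.4340
  age 9: 0.275 × 411 = 113.0250
R₀ = 0.0000 + 201.1880 + 248.4300 + 9.8800 + 133.4340 + 113.0250 = 705.9570

705.957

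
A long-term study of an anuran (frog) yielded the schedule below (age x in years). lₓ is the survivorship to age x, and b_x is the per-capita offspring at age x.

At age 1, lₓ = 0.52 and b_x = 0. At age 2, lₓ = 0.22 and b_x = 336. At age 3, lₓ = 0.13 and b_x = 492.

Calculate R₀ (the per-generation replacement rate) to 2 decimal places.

137.88

R₀ = Σ lₓ b_x:
  age 1: 0.52 × 0 = 0.0000
  age 2: 0.22 × 336 = 73.9200
  age 3: 0.13 × 492 = 63.9600
R₀ = 0.0000 + 73.9200 + 63.9600 = 137.8800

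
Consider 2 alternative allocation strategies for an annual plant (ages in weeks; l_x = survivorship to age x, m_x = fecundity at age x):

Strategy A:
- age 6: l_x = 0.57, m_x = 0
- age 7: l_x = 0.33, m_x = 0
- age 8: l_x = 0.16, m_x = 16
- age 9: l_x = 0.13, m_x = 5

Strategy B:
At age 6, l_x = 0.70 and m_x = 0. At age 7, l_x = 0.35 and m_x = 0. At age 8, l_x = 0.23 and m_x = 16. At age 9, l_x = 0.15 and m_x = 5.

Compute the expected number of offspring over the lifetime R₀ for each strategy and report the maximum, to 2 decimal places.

Strategy A: R₀ = 0.57×0 + 0.33×0 + 0.16×16 + 0.13×5 = 3.2100
Strategy B: R₀ = 0.70×0 + 0.35×0 + 0.23×16 + 0.15×5 = 4.4300
Highest R₀: strategy B with 4.4300.

4.43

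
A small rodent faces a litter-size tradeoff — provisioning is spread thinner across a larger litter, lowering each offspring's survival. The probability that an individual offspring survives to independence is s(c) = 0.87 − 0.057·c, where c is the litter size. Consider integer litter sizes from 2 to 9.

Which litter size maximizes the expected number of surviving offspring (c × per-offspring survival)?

Expected surviving offspring = c × s(c):
  c=2: 2 × 0.756 = 1.512
  c=3: 3 × 0.699 = 2.097
  c=4: 4 × 0.642 = 2.568
  c=5: 5 × 0.585 = 2.925
  c=6: 6 × 0.528 = 3.168
  c=7: 7 × 0.471 = 3.297
  c=8: 8 × 0.414 = 3.312
  c=9: 9 × 0.357 = 3.213
Maximum at c = 8 (3.312 surviving offspring).

8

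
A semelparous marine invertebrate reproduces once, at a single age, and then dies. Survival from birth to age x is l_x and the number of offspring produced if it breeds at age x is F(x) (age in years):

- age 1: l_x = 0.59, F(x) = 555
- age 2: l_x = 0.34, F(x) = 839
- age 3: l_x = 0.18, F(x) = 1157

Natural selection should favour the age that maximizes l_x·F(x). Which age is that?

1

Expected offspring if breeding at age x = l_x × F(x):
  age 1: 0.59 × 555 = 327.450
  age 2: 0.34 × 839 = 285.260
  age 3: 0.18 × 1157 = 208.260
Maximum at age 1 (327.450).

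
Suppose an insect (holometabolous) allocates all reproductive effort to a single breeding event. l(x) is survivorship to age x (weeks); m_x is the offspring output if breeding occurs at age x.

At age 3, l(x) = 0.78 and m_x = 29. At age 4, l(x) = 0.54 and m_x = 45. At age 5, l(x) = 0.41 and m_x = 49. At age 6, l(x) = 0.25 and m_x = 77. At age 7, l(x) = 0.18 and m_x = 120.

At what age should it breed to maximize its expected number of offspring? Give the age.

4

Expected offspring if breeding at age x = l(x) × m_x:
  age 3: 0.78 × 29 = 22.620
  age 4: 0.54 × 45 = 24.300
  age 5: 0.41 × 49 = 20.090
  age 6: 0.25 × 77 = 19.250
  age 7: 0.18 × 120 = 21.600
Maximum at age 4 (24.300).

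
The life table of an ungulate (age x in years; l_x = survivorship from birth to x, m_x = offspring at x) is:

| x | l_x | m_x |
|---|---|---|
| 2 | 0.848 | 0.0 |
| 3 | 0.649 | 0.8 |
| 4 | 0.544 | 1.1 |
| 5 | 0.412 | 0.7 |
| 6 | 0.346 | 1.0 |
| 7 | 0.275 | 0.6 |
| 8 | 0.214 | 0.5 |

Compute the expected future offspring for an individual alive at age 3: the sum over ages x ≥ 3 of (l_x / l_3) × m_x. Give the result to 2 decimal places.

3.12

l_3 = 0.649. Conditional survival from age 3 to x is l_x / l_3.
  x=3: (0.649/0.649) × 0.8 = 0.8000
  x=4: (0.544/0.649) × 1.1 = 0.9220
  x=5: (0.412/0.649) × 0.7 = 0.4444
  x=6: (0.346/0.649) × 1.0 = 0.5331
  x=7: (0.275/0.649) × 0.6 = 0.2542
  x=8: (0.214/0.649) × 0.5 = 0.1649
Sum = 0.8000 + 0.9220 + 0.4444 + 0.5331 + 0.2542 + 0.1649 = 3.1186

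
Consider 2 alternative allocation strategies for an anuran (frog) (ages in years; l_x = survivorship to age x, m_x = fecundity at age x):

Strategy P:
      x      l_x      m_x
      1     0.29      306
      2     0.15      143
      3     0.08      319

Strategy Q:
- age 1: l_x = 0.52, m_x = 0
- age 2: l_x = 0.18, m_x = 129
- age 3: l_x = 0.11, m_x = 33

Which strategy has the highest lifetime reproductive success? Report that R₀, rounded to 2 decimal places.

135.71

Strategy P: R₀ = 0.29×306 + 0.15×143 + 0.08×319 = 135.7100
Strategy Q: R₀ = 0.52×0 + 0.18×129 + 0.11×33 = 26.8500
Highest R₀: strategy P with 135.7100.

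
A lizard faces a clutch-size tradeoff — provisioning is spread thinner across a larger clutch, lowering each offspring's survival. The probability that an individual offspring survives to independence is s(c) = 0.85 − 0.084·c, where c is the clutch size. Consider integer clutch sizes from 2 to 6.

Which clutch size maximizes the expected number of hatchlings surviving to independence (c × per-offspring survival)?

5

Expected hatchlings surviving to independence = c × s(c):
  c=2: 2 × 0.682 = 1.364
  c=3: 3 × 0.598 = 1.794
  c=4: 4 × 0.514 = 2.056
  c=5: 5 × 0.430 = 2.150
  c=6: 6 × 0.346 = 2.076
Maximum at c = 5 (2.150 hatchlings surviving to independence).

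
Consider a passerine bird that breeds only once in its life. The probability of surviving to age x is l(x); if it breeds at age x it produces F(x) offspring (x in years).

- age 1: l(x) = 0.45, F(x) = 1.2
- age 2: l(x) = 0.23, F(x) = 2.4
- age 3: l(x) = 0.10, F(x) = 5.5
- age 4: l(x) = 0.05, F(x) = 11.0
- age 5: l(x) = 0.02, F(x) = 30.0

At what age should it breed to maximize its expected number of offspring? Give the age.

Expected offspring if breeding at age x = l(x) × F(x):
  age 1: 0.45 × 1.2 = 0.540
  age 2: 0.23 × 2.4 = 0.552
  age 3: 0.10 × 5.5 = 0.550
  age 4: 0.05 × 11.0 = 0.550
  age 5: 0.02 × 30.0 = 0.600
Maximum at age 5 (0.600).

5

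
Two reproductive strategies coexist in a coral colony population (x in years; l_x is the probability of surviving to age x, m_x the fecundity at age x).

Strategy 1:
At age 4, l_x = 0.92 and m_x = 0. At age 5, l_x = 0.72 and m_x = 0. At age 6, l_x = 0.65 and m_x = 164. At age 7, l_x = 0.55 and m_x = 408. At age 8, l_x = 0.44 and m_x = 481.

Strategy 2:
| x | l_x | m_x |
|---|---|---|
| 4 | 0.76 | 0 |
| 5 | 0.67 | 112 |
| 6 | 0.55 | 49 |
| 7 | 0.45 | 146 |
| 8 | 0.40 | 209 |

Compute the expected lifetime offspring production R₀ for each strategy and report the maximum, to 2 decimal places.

Strategy 1: R₀ = 0.92×0 + 0.72×0 + 0.65×164 + 0.55×408 + 0.44×481 = 542.6400
Strategy 2: R₀ = 0.76×0 + 0.67×112 + 0.55×49 + 0.45×146 + 0.40×209 = 251.2900
Highest R₀: strategy 1 with 542.6400.

542.64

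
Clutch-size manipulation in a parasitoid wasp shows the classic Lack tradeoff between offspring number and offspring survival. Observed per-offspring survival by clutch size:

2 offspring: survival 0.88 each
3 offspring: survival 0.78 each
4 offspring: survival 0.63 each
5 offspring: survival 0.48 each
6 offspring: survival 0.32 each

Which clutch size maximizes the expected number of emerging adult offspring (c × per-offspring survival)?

4

Expected emerging adult offspring = c × s(c):
  c=2: 2 × 0.88 = 1.760
  c=3: 3 × 0.78 = 2.340
  c=4: 4 × 0.63 = 2.520
  c=5: 5 × 0.48 = 2.400
  c=6: 6 × 0.32 = 1.920
Maximum at c = 4 (2.520 emerging adult offspring).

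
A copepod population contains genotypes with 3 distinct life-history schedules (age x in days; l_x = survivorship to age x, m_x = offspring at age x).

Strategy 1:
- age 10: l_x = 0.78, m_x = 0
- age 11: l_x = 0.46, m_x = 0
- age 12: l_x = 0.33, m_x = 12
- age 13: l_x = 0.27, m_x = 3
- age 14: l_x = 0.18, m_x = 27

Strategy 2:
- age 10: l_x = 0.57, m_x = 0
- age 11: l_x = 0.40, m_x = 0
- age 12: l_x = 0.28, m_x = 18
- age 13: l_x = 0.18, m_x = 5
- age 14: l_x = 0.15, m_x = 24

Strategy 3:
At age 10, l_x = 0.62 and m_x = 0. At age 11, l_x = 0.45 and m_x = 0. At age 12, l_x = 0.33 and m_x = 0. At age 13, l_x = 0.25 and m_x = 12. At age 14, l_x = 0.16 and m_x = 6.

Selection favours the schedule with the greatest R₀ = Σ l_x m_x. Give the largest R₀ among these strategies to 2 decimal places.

9.63

Strategy 1: R₀ = 0.78×0 + 0.46×0 + 0.33×12 + 0.27×3 + 0.18×27 = 9.6300
Strategy 2: R₀ = 0.57×0 + 0.40×0 + 0.28×18 + 0.18×5 + 0.15×24 = 9.5400
Strategy 3: R₀ = 0.62×0 + 0.45×0 + 0.33×0 + 0.25×12 + 0.16×6 = 3.9600
Highest R₀: strategy 1 with 9.6300.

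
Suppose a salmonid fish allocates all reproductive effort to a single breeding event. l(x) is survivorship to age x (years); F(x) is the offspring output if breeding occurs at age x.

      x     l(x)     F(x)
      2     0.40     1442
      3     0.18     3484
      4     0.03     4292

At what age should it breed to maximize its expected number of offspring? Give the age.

3

Expected offspring if breeding at age x = l(x) × F(x):
  age 2: 0.40 × 1442 = 576.800
  age 3: 0.18 × 3484 = 627.120
  age 4: 0.03 × 4292 = 128.760
Maximum at age 3 (627.120).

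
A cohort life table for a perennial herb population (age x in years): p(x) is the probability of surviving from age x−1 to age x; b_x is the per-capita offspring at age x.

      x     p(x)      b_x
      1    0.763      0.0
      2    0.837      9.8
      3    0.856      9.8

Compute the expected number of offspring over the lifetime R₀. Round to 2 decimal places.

Survivorship from birth: l_x = p_1·p_2·…·p_x.
  l_1 = 0.76300
  l_2 = 0.63863
  l_3 = 0.54667
R₀ = Σ l_x b_x:
  age 1: 0.76300 × 0.0 = 0.0000
  age 2: 0.63863 × 9.8 = 6.2586
  age 3: 0.54667 × 9.8 = 5.3574
R₀ = 0.0000 + 6.2586 + 5.3574 = 11.6159

11.62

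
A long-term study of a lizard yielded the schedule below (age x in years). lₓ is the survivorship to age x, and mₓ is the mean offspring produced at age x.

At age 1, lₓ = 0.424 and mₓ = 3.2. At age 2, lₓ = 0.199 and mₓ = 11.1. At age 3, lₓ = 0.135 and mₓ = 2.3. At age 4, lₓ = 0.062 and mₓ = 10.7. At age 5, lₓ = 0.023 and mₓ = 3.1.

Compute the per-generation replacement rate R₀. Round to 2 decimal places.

R₀ = Σ lₓ mₓ:
  age 1: 0.424 × 3.2 = 1.3568
  age 2: 0.199 × 11.1 = 2.2089
  age 3: 0.135 × 2.3 = 0.3105
  age 4: 0.062 × 10.7 = 0.6634
  age 5: 0.023 × 3.1 = 0.0713
R₀ = 1.3568 + 2.2089 + 0.3105 + 0.6634 + 0.0713 = 4.6109

4.61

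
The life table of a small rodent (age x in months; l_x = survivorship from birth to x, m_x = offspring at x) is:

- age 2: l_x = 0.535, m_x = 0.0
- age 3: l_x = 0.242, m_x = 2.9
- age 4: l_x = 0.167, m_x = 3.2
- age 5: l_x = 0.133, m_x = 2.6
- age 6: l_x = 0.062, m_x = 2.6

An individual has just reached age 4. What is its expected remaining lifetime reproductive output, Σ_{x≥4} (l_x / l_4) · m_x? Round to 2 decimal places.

6.24

l_4 = 0.167. Conditional survival from age 4 to x is l_x / l_4.
  x=4: (0.167/0.167) × 3.2 = 3.2000
  x=5: (0.133/0.167) × 2.6 = 2.0707
  x=6: (0.062/0.167) × 2.6 = 0.9653
Sum = 3.2000 + 2.0707 + 0.9653 = 6.2359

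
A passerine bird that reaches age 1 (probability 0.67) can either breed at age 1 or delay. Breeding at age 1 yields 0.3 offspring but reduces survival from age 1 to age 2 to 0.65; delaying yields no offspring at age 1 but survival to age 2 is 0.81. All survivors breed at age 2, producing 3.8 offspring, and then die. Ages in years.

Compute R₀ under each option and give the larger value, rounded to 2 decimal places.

breed at age 1: R₀ = 0.67 × (0.3 + 0.65 × 3.8) = 0.67 × 2.7700 = 1.8559
delay to age 2: R₀ = 0.67 × (0.81 × 3.8) = 0.67 × 3.0780 = 2.0623
Higher: delay to age 2 (2.0623).

2.06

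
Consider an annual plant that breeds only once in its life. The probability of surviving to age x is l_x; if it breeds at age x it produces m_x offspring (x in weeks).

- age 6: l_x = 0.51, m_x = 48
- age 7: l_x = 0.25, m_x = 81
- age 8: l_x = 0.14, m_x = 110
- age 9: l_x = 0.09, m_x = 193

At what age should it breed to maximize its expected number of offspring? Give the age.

Expected offspring if breeding at age x = l_x × m_x:
  age 6: 0.51 × 48 = 24.480
  age 7: 0.25 × 81 = 20.250
  age 8: 0.14 × 110 = 15.400
  age 9: 0.09 × 193 = 17.370
Maximum at age 6 (24.480).

6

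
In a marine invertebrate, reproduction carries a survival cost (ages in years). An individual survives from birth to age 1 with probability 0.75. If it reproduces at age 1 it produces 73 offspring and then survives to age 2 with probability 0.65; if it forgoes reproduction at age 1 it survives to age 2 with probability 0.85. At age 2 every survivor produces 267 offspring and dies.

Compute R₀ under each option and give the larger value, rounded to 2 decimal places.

breed at age 1: R₀ = 0.75 × (73 + 0.65 × 267) = 0.75 × 246.5500 = 184.9125
delay to age 2: R₀ = 0.75 × (0.85 × 267) = 0.75 × 226.9500 = 170.2125
Higher: breed at age 1 (184.9125).

184.91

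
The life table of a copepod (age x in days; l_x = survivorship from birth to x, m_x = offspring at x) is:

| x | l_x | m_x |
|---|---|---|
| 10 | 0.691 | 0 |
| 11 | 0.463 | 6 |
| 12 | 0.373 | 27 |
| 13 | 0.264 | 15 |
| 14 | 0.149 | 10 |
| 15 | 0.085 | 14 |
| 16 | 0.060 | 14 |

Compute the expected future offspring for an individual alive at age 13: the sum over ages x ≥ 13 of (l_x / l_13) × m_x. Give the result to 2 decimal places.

28.33

l_13 = 0.264. Conditional survival from age 13 to x is l_x / l_13.
  x=13: (0.264/0.264) × 15 = 15.0000
  x=14: (0.149/0.264) × 10 = 5.6439
  x=15: (0.085/0.264) × 14 = 4.5076
  x=16: (0.060/0.264) × 14 = 3.1818
Sum = 15.0000 + 5.6439 + 4.5076 + 3.1818 = 28.3333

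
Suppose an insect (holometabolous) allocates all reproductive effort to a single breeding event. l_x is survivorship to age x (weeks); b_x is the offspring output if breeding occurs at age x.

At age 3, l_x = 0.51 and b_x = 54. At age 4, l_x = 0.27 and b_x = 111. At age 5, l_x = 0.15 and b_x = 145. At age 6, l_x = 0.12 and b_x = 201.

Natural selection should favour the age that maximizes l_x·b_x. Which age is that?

4

Expected offspring if breeding at age x = l_x × b_x:
  age 3: 0.51 × 54 = 27.540
  age 4: 0.27 × 111 = 29.970
  age 5: 0.15 × 145 = 21.750
  age 6: 0.12 × 201 = 24.120
Maximum at age 4 (29.970).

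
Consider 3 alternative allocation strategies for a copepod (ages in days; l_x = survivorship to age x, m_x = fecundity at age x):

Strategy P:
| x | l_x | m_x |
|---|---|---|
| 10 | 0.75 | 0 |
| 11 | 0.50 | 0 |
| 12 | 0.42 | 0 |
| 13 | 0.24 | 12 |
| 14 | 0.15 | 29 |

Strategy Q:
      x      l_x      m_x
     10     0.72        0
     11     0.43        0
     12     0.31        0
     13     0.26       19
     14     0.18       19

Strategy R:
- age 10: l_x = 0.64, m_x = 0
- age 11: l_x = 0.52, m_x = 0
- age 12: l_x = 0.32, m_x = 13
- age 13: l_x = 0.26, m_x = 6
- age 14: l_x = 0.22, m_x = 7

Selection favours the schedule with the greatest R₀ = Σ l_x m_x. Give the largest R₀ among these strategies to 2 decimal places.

8.36

Strategy P: R₀ = 0.75×0 + 0.50×0 + 0.42×0 + 0.24×12 + 0.15×29 = 7.2300
Strategy Q: R₀ = 0.72×0 + 0.43×0 + 0.31×0 + 0.26×19 + 0.18×19 = 8.3600
Strategy R: R₀ = 0.64×0 + 0.52×0 + 0.32×13 + 0.26×6 + 0.22×7 = 7.2600
Highest R₀: strategy Q with 8.3600.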